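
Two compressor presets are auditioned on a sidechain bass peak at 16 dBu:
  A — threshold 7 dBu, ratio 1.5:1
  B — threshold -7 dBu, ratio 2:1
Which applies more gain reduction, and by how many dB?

A: GR = 9 − 9/1.5 = 3 dB.
B: GR = 23 − 23/2 = 11.5 dB.
Difference: 8.5 dB in favour of B.

B, by 8.5 dB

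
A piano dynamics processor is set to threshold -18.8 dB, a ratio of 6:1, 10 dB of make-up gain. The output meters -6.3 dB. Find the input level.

-3.8 dB

Before make-up, the level was -6.3 − 10 = -16.3 dB.
Post-compression overshoot = -16.3 − (-18.8) = 2.5 dB.
Input overshoot = R × output overshoot = 15 dB → input = -18.8 + 15 = -3.8 dB.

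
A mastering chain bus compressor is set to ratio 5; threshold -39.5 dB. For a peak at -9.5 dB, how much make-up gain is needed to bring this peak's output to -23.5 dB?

The peak compresses to -39.5 + 30/5 = -33.5 dB.
To reach -23.5 dB requires -23.5 − (-33.5) = 10 dB of make-up.

10 dB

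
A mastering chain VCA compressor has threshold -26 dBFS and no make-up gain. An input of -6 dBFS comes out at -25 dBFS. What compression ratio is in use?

20:1

Input overshoot = -6 − (-26) = 20 dB; output overshoot = -25 − (-26) = 1 dB.
Ratio = 20 / 1 = 20.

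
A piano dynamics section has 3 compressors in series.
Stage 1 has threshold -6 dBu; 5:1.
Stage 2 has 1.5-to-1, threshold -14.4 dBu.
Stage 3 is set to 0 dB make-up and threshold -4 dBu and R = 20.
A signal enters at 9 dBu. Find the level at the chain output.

Stage 1: 15 dB above -6 dBu, reduced 5:1 to 3 dB above → -3 dBu.
Stage 2: overshoot 11.4 dB → 11.4/1.5 = 7.6 dB → -6.8 dBu.
Stage 3: -6.8 dBu is at or below the -4 dBu threshold — no compression; output -6.8 dBu.

-6.8 dBu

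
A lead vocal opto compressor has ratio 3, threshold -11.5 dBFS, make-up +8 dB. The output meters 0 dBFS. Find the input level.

-1 dBFS

Before make-up, the level was 0 − 8 = -8 dBFS.
That's 3.5 dB above the -11.5 dBFS threshold.
Input overshoot = R × output overshoot = 10.5 dB → input = -11.5 + 10.5 = -1 dBFS.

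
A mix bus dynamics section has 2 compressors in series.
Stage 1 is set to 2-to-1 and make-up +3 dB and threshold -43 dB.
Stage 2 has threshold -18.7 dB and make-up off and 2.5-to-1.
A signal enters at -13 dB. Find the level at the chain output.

Stage 1: overshoot 30 dB → 30/2 = 15 dB → -28 dB; +3 dB make-up → -25 dB.
Stage 2: -25 dB is at or below the -18.7 dB threshold — no compression; output -25 dB.

-25 dB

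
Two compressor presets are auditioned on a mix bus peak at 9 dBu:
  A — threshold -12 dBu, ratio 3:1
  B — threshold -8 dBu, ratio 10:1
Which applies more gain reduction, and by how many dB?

B, by 1.3 dB

A: overshoot 21 dB → output overshoot 7 dB → GR 14 dB.
B: overshoot 17 dB → output overshoot 1.7 dB → GR 15.3 dB.
Difference: 1.3 dB in favour of B.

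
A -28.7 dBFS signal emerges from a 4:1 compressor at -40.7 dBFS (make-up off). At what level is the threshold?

Gain reduction = -28.7 − (-40.7) = 12 dB; output overshoot = GR / (R − 1) = 12 / 3 = 4 dB.
Threshold = output − output overshoot = -40.7 − 4 = -44.7 dBFS.

-44.7 dBFS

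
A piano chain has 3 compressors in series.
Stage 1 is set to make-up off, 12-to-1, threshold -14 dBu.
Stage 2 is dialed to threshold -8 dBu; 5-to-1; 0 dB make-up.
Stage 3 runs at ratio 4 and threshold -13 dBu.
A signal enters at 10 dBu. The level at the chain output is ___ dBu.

-12.75 dBu

Stage 1: 24 dB above -14 dBu, reduced 12:1 to 2 dB above → -12 dBu.
Stage 2: -12 dBu ≤ -8 dBu, so stage 2 doesn't engage; output -12 dBu.
Stage 3: -12 dBu is 1 dB over -13 dBu; at 4:1 that becomes 0.25 dB over, giving -12.75 dBu.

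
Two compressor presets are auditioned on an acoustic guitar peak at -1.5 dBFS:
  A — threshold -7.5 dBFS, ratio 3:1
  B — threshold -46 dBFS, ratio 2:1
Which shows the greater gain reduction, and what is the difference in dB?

B, by 18.25 dB

A: GR = 6 − 6/3 = 4 dB.
B: GR = 44.5 − 44.5/2 = 22.25 dB.
Difference: 18.25 dB in favour of B.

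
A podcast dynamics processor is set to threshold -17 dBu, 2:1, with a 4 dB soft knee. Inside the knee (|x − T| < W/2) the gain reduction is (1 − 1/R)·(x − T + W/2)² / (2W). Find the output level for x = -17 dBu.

x − T + W/2 = -17 − (-17) + 2 = 2.
GR = (1 − 1/2) × 2² / 8 = 0.5 × 4 / 8 = 0.25 dB.
Output = -17 − 0.25 = -17.25 dBu.

-17.25 dBu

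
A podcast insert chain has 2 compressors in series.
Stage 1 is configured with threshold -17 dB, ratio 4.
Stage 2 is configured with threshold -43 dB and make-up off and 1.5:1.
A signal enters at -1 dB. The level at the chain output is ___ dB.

Stage 1: 16 dB above -17 dB, reduced 4:1 to 4 dB above → -13 dB.
Stage 2: 30 dB above -43 dB, reduced 1.5:1 to 20 dB above → -23 dB.

-23 dB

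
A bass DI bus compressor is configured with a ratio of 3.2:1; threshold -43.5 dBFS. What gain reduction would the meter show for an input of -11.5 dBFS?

The signal is 32 dB above threshold.
At 3.2:1, output sits 32/3.2 = 10 dB above threshold.
GR = overshoot in − overshoot out = 32 − 10 = 22 dB.

22 dB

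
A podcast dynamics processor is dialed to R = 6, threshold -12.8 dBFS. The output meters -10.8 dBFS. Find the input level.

-0.8 dBFS

That's 2 dB above the -12.8 dBFS threshold.
Before 6:1 compression the overshoot was 2 × 6 = 12 dB, so input = -12.8 + 12 = -0.8 dBFS.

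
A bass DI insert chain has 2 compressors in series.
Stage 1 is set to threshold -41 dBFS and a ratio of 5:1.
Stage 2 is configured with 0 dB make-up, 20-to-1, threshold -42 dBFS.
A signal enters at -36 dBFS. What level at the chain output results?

-41.9 dBFS

Stage 1: 5 dB above -41 dBFS, reduced 5:1 to 1 dB above → -40 dBFS.
Stage 2: 2 dB above -42 dBFS, reduced 20:1 to 0.1 dB above → -41.9 dBFS.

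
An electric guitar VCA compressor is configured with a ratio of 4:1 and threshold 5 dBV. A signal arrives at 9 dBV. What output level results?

The input is 4 dB above the 5 dBV threshold.
At 4:1 the overshoot is divided by 4, leaving 1 dB above threshold.
So the level is 5 + 1 = 6 dBV.

6 dBV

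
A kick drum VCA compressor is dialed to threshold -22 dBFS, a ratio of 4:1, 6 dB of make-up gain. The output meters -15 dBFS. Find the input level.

Stripping the +6 dB make-up gives -21 dBFS at the gain stage.
That's 1 dB above the -22 dBFS threshold.
Undo the ratio: input overshoot = 1 × 4 = 4 dB, giving input = -18 dBFS.

-18 dBFS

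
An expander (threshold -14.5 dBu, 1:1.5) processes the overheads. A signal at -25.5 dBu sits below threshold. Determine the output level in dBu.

-31 dBu

Undershoot = (-14.5) − (-25.5) = 11 dB.
At 1:1.5, that expands to 16.5 dB under threshold.
Output = -14.5 − 16.5 = -31 dBu.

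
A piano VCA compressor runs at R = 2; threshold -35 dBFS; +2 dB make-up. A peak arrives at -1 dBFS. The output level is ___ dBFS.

-1 dBFS sits 34 dB over threshold.
The 34 dB excess becomes 17 dB after 2:1 reduction.
That puts the output at -18 dBFS; make-up adds 2 dB, giving -16 dBFS.

-16 dBFS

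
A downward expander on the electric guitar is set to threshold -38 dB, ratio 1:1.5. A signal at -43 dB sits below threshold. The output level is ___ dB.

-45.5 dB

Below threshold, a 1:1.5 expander applies gain = (1.5−1)×(T − x) of attenuation.
(1.5−1) × 5 = 2.5 dB, so output = -43 − 2.5 = -45.5 dB.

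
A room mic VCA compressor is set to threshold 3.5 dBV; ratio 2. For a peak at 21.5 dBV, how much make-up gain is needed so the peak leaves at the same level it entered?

The peak compresses to 3.5 + 18/2 = 12.5 dBV.
To reach 21.5 dBV requires 21.5 − 12.5 = 9 dB of make-up.

9 dB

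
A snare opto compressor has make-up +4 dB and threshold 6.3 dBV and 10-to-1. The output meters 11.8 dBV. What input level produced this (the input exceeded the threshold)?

Stripping the +4 dB make-up gives 7.8 dBV at the gain stage.
That's 1.5 dB above the 6.3 dBV threshold.
Undo the ratio: input overshoot = 1.5 × 10 = 15 dB, giving input = 21.3 dBV.

21.3 dBV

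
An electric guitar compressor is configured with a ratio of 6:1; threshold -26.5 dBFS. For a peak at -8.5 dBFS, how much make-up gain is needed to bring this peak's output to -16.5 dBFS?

7 dB

The peak compresses to -26.5 + 18/6 = -23.5 dBFS.
To reach -16.5 dBFS requires -16.5 − (-23.5) = 7 dB of make-up.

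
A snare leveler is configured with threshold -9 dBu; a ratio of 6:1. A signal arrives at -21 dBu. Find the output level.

-21 dBu

-21 dBu is 12 dB below the -9 dBu threshold, so no gain reduction is applied.
Output = input = -21 dBu.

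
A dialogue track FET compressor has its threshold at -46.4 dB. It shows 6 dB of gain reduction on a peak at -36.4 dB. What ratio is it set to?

Input overshoot = -36.4 − (-46.4) = 10 dB.
Output overshoot = 10 − 6 = 4 dB.
Ratio = input overshoot / output overshoot = 10 / 4 = 2.5.

2.5:1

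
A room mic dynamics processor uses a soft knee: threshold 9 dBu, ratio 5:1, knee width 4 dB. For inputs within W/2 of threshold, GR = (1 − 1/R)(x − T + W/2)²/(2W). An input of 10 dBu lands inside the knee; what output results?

x − T + W/2 = 10 − 9 + 2 = 3.
GR = (1 − 1/5) × 3² / 8 = 0.8 × 9 / 8 = 0.9 dB.
Output = 10 − 0.9 = 9.1 dBu.

9.1 dBu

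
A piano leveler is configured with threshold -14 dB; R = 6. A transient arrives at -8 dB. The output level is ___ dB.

The input is 6 dB above the -14 dB threshold.
The 6 dB excess becomes 1 dB after 6:1 reduction.
That puts the output at -13 dB.

-13 dB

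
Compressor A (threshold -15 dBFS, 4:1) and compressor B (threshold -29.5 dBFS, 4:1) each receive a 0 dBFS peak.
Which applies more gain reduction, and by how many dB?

B, by 10.875 dB

A: overshoot 15 dB → output overshoot 3.75 dB → GR 11.25 dB.
B: overshoot 29.5 dB → output overshoot 7.375 dB → GR 22.125 dB.
Difference: 10.875 dB in favour of B.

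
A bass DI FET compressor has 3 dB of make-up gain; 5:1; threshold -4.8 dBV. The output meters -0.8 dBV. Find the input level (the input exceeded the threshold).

0.2 dBV

Remove make-up: -0.8 − 3 = -3.8 dBV.
That's 1 dB above the -4.8 dBV threshold.
Input overshoot = R × output overshoot = 5 dB → input = -4.8 + 5 = 0.2 dBV.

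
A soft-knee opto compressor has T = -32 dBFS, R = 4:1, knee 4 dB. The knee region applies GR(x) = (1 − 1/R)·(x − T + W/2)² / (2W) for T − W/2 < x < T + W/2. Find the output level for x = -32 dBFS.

-32.375 dBFS

x − T + W/2 = -32 − (-32) + 2 = 2.
GR = (1 − 1/4) × 2² / 8 = 0.75 × 4 / 8 = 0.375 dB.
Output = -32 − 0.375 = -32.375 dBFS.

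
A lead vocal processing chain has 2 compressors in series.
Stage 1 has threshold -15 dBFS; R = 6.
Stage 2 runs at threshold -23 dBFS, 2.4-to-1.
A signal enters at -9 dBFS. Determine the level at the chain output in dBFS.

Stage 1: -9 dBFS is 6 dB over -15 dBFS; at 6:1 that becomes 1 dB over, giving -14 dBFS.
Stage 2: overshoot 9 dB → 9/2.4 = 3.75 dB → -19.25 dBFS.

-19.25 dBFS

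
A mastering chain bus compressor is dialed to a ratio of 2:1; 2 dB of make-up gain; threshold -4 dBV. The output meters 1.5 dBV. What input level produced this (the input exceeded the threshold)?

3 dBV

Stripping the +2 dB make-up gives -0.5 dBV at the gain stage.
The compressed level sits -0.5 − (-4) = 3.5 dB over threshold.
Input overshoot = R × output overshoot = 7 dB → input = -4 + 7 = 3 dBV.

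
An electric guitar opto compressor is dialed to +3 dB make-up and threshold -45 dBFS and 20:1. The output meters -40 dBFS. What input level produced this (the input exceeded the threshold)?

-5 dBFS

Stripping the +3 dB make-up gives -43 dBFS at the gain stage.
Post-compression overshoot = -43 − (-45) = 2 dB.
Undo the ratio: input overshoot = 2 × 20 = 40 dB, giving input = -5 dBFS.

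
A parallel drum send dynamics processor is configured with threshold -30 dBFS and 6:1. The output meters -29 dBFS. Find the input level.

-24 dBFS

That's 1 dB above the -30 dBFS threshold.
Before 6:1 compression the overshoot was 1 × 6 = 6 dB, so input = -30 + 6 = -24 dBFS.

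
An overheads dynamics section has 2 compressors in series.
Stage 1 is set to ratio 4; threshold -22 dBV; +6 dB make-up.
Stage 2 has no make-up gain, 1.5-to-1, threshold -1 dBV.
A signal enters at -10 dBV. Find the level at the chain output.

Stage 1: overshoot 12 dB → 12/4 = 3 dB → -19 dBV; +6 dB make-up → -13 dBV.
Stage 2: -13 dBV ≤ -1 dBV, so stage 2 doesn't engage; output -13 dBV.

-13 dBV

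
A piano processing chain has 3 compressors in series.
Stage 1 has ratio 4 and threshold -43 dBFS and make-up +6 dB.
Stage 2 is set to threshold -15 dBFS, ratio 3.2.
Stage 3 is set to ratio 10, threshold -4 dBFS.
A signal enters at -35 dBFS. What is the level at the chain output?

Stage 1: overshoot 8 dB → 8/4 = 2 dB → -41 dBFS; +6 dB make-up → -35 dBFS.
Stage 2: -35 dBFS ≤ -15 dBFS, so stage 2 doesn't engage; output -35 dBFS.
Stage 3: -35 dBFS is at or below the -4 dBFS threshold — no compression; output -35 dBFS.

-35 dBFS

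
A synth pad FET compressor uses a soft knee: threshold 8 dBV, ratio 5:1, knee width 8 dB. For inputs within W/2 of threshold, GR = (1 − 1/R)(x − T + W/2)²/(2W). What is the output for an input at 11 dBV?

x − T + W/2 = 11 − 8 + 4 = 7.
GR = (1 − 1/5) × 7² / 16 = 0.8 × 49 / 16 = 2.45 dB.
Output = 11 − 2.45 = 8.55 dBV.

8.55 dBV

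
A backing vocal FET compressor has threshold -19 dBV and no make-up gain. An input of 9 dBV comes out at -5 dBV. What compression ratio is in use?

Input overshoot = 9 − (-19) = 28 dB; output overshoot = -5 − (-19) = 14 dB.
Ratio = 28 / 14 = 2.

2:1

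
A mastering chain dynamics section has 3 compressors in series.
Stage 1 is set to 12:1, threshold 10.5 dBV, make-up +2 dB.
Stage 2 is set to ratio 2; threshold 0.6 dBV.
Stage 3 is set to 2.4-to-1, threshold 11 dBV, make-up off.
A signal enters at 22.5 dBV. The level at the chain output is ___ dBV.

Stage 1: 22.5 dBV is 12 dB over 10.5 dBV; at 12:1 that becomes 1 dB over, giving 11.5 dBV; +2 dB make-up → 13.5 dBV.
Stage 2: overshoot 12.9 dB → 12.9/2 = 6.45 dB → 7.05 dBV.
Stage 3: 7.05 dBV is at or below the 11 dBV threshold — no compression; output 7.05 dBV.

7.05 dBV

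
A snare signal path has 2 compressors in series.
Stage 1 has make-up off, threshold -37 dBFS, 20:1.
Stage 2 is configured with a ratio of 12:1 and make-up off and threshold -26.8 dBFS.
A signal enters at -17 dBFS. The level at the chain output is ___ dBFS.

Stage 1: -17 dBFS is 20 dB over -37 dBFS; at 20:1 that becomes 1 dB over, giving -36 dBFS.
Stage 2: below threshold (-36 ≤ -26.8); passes unchanged; output -36 dBFS.

-36 dBFS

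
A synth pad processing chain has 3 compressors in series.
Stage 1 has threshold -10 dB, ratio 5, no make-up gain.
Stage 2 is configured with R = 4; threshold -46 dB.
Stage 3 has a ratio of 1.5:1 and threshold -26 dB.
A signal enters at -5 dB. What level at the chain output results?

Stage 1: -5 dB is 5 dB over -10 dB; at 5:1 that becomes 1 dB over, giving -9 dB.
Stage 2: 37 dB above -46 dB, reduced 4:1 to 9.25 dB above → -36.75 dB.
Stage 3: -36.75 dB ≤ -26 dB, so stage 3 doesn't engage; output -36.75 dB.

-36.75 dB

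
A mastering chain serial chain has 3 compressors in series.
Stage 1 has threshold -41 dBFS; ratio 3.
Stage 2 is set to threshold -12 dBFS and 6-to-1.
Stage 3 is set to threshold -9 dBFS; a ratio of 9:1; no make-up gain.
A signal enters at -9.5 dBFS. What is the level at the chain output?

-30.5 dBFS

Stage 1: 31.5 dB above -41 dBFS, reduced 3:1 to 10.5 dB above → -30.5 dBFS.
Stage 2: -30.5 dBFS is at or below the -12 dBFS threshold — no compression; output -30.5 dBFS.
Stage 3: below threshold (-30.5 ≤ -9); passes unchanged; output -30.5 dBFS.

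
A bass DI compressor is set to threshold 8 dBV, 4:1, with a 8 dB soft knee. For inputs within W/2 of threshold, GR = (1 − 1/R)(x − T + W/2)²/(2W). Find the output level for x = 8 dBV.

7.25 dBV

x − T + W/2 = 8 − 8 + 4 = 4.
GR = (1 − 1/4) × 4² / 16 = 0.75 × 16 / 16 = 0.75 dB.
Output = 8 − 0.75 = 7.25 dBV.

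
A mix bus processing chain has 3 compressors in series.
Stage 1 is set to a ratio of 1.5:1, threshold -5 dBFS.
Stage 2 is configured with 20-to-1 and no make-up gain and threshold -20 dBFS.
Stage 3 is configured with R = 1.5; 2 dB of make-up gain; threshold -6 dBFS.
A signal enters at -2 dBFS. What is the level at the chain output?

-17.15 dBFS

Stage 1: 3 dB above -5 dBFS, reduced 1.5:1 to 2 dB above → -3 dBFS.
Stage 2: 17 dB above -20 dBFS, reduced 20:1 to 0.85 dB above → -19.15 dBFS.
Stage 3: below threshold (-19.15 ≤ -6); passes unchanged; make-up brings it to -17.15 dBFS.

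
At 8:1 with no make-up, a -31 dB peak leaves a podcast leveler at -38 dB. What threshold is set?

Gain reduction = -31 − (-38) = 7 dB; output overshoot = GR / (R − 1) = 7 / 7 = 1 dB.
Threshold = output − output overshoot = -38 − 1 = -39 dB.

-39 dB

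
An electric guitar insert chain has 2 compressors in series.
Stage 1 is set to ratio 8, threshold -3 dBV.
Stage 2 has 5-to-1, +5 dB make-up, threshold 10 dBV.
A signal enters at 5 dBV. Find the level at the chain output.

3 dBV

Stage 1: 5 dBV is 8 dB over -3 dBV; at 8:1 that becomes 1 dB over, giving -2 dBV.
Stage 2: below threshold (-2 ≤ 10); passes unchanged; make-up brings it to 3 dBV.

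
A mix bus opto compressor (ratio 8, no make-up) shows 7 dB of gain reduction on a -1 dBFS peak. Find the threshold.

Input is 8 dB above T (since output overshoot × R = input overshoot: (-8 − T)·8 = -1 − T gives T = -9 dBFS).
Check: -9 + (-1 − (-9))/8 = -9 + 1 = -8 dBFS. ✓

-9 dBFS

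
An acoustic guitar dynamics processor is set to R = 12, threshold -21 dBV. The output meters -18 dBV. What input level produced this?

15 dBV

That's 3 dB above the -21 dBV threshold.
Before 12:1 compression the overshoot was 3 × 12 = 36 dB, so input = -21 + 36 = 15 dBV.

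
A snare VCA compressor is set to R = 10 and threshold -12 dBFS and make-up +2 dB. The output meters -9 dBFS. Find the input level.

-2 dBFS

Before make-up, the level was -9 − 2 = -11 dBFS.
The compressed level sits -11 − (-12) = 1 dB over threshold.
Undo the ratio: input overshoot = 1 × 10 = 10 dB, giving input = -2 dBFS.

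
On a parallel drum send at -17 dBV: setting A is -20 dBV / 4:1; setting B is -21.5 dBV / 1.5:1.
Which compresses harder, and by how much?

A, by 0.75 dB

A: GR = 3 − 3/4 = 2.25 dB.
B: GR = 4.5 − 4.5/1.5 = 1.5 dB.
Difference: 0.75 dB in favour of A.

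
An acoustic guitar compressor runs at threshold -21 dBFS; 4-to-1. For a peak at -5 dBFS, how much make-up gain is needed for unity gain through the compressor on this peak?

The peak compresses to -21 + 16/4 = -17 dBFS.
To reach -5 dBFS requires -5 − (-17) = 12 dB of make-up.

12 dB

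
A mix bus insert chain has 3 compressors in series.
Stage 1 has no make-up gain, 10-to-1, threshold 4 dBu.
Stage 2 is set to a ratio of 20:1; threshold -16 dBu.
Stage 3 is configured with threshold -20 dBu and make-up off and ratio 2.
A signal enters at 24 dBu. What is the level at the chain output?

-17.45 dBu

Stage 1: 24 dBu is 20 dB over 4 dBu; at 10:1 that becomes 2 dB over, giving 6 dBu.
Stage 2: 22 dB above -16 dBu, reduced 20:1 to 1.1 dB above → -14.9 dBu.
Stage 3: overshoot 5.1 dB → 5.1/2 = 2.55 dB → -17.45 dBu.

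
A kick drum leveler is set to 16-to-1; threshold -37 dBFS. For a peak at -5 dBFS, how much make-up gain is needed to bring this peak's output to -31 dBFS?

The peak compresses to -37 + 32/16 = -35 dBFS.
To reach -31 dBFS requires -31 − (-35) = 4 dB of make-up.

4 dB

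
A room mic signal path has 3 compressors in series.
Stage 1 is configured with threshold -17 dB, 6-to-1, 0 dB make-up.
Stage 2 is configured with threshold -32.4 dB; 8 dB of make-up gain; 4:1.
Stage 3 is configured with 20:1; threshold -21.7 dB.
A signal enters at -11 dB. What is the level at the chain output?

-21.63 dB

Stage 1: -11 dB is 6 dB over -17 dB; at 6:1 that becomes 1 dB over, giving -16 dB.
Stage 2: 16.4 dB above -32.4 dB, reduced 4:1 to 4.1 dB above → -28.3 dB; +8 dB make-up → -20.3 dB.
Stage 3: overshoot 1.4 dB → 1.4/20 = 0.07 dB → -21.63 dB.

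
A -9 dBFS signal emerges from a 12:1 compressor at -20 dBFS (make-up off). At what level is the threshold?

Gain reduction = -9 − (-20) = 11 dB; output overshoot = GR / (R − 1) = 11 / 11 = 1 dB.
Threshold = output − output overshoot = -20 − 1 = -21 dBFS.

-21 dBFS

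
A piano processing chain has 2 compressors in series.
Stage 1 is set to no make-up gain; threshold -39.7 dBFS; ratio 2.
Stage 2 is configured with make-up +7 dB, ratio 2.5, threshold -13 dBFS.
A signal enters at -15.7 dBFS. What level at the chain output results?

-20.7 dBFS

Stage 1: overshoot 24 dB → 24/2 = 12 dB → -27.7 dBFS.
Stage 2: -27.7 dBFS ≤ -13 dBFS, so stage 2 doesn't engage; make-up brings it to -20.7 dBFS.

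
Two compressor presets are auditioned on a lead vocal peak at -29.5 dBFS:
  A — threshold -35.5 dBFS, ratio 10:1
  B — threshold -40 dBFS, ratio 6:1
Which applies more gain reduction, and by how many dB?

A: overshoot 6 dB → output overshoot 0.6 dB → GR 5.4 dB.
B: overshoot 10.5 dB → output overshoot 1.75 dB → GR 8.75 dB.
B reduces 3.35 dB more.

B, by 3.35 dB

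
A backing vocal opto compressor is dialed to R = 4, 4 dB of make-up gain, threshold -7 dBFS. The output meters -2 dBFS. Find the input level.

-3 dBFS

Stripping the +4 dB make-up gives -6 dBFS at the gain stage.
Post-compression overshoot = -6 − (-7) = 1 dB.
Before 4:1 compression the overshoot was 1 × 4 = 4 dB, so input = -7 + 4 = -3 dBFS.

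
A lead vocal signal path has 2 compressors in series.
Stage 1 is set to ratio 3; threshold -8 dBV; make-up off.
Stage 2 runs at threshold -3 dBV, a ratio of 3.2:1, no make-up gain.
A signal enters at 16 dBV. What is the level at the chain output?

-2.0625 dBV

Stage 1: overshoot 24 dB → 24/3 = 8 dB → 0 dBV.
Stage 2: 3 dB above -3 dBV, reduced 3.2:1 to 0.9375 dB above → -2.0625 dBV.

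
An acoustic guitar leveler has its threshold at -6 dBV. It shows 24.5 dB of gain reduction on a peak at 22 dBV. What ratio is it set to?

8:1

Input overshoot = 22 − (-6) = 28 dB.
Output overshoot = 28 − 24.5 = 3.5 dB.
Ratio = input overshoot / output overshoot = 28 / 3.5 = 8.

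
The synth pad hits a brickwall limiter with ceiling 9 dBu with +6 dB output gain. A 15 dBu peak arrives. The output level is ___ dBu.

15 dBu

At ∞:1, everything above 9 dBu is held at the ceiling.
Output gain then adds 6 dB: 9 + 6 = 15 dBu.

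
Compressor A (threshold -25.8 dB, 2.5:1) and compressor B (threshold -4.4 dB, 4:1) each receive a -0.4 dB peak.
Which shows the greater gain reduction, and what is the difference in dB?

A, by 12.24 dB

A: GR = 25.4 − 25.4/2.5 = 15.24 dB.
B: GR = 4 − 4/4 = 3 dB.
A applies 12.24 dB more gain reduction.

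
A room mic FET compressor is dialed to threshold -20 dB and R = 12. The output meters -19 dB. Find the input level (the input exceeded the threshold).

That's 1 dB above the -20 dB threshold.
Before 12:1 compression the overshoot was 1 × 12 = 12 dB, so input = -20 + 12 = -8 dB.

-8 dB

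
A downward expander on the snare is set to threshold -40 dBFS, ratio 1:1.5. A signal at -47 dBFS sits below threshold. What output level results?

The input is 7 dB below the -40 dBFS threshold.
A 1:1.5 expander multiplies undershoot by 1.5: 7 × 1.5 = 10.5 dB below threshold.
Output = -40 − 10.5 = -50.5 dBFS.

-50.5 dBFS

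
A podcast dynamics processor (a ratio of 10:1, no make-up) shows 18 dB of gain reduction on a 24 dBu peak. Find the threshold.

Gain reduction = 24 − 6 = 18 dB; output overshoot = GR / (R − 1) = 18 / 9 = 2 dB.
Threshold = output − output overshoot = 6 − 2 = 4 dBu.

4 dBu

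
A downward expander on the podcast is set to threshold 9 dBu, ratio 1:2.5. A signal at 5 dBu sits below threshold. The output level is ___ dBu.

Below threshold, a 1:2.5 expander applies gain = (2.5−1)×(T − x) of attenuation.
(2.5−1) × 4 = 6 dB, so output = 5 − 6 = -1 dBu.

-1 dBu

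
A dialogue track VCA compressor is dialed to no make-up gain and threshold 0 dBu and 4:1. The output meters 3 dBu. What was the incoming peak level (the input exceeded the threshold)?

The compressed level sits 3 − 0 = 3 dB over threshold.
Input overshoot = R × output overshoot = 12 dB → input = 0 + 12 = 12 dBu.

12 dBu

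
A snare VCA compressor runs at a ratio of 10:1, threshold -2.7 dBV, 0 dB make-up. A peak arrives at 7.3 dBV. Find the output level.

The input is 10 dB above the -2.7 dBV threshold.
The 10 dB excess becomes 1 dB after 10:1 reduction.
That puts the output at -1.7 dBV.

-1.7 dBV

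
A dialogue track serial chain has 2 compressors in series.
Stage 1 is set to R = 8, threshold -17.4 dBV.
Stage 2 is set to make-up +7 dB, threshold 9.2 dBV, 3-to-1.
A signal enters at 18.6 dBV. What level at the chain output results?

Stage 1: 36 dB above -17.4 dBV, reduced 8:1 to 4.5 dB above → -12.9 dBV.
Stage 2: -12.9 dBV ≤ 9.2 dBV, so stage 2 doesn't engage; make-up brings it to -5.9 dBV.

-5.9 dBV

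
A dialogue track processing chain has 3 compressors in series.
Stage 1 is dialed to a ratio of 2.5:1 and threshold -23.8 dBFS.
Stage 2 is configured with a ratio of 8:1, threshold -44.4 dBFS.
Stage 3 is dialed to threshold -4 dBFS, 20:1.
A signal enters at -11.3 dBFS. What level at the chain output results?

Stage 1: -11.3 dBFS is 12.5 dB over -23.8 dBFS; at 2.5:1 that becomes 5 dB over, giving -18.8 dBFS.
Stage 2: 25.6 dB above -44.4 dBFS, reduced 8:1 to 3.2 dB above → -41.2 dBFS.
Stage 3: below threshold (-41.2 ≤ -4); passes unchanged; output -41.2 dBFS.

-41.2 dBFS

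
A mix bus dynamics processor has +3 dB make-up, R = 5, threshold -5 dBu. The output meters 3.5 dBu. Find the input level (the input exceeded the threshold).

22.5 dBu

Before make-up, the level was 3.5 − 3 = 0.5 dBu.
That's 5.5 dB above the -5 dBu threshold.
Input overshoot = R × output overshoot = 27.5 dB → input = -5 + 27.5 = 22.5 dBu.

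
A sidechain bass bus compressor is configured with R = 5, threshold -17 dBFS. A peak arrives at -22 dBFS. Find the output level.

-22 dBFS is 5 dB below the -17 dBFS threshold, so no gain reduction is applied.
Output = input = -22 dBFS.

-22 dBFS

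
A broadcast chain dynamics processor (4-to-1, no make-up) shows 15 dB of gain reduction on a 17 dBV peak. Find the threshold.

-3 dBV

Let T be the threshold. Output overshoot = (input overshoot)/R, so 2 − T = (17 − T)/4.
4·(2 − T) = 17 − T → 3·T = 8 − 17 = -9.
T = -9/3 = -3 dBV.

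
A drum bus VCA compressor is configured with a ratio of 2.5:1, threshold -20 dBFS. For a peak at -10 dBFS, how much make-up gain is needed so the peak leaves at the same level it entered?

6 dB

The peak compresses to -20 + 10/2.5 = -16 dBFS.
To reach -10 dBFS requires -10 − (-16) = 6 dB of make-up.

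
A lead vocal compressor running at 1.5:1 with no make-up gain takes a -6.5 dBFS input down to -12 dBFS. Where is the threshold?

Let T be the threshold. Output overshoot = (input overshoot)/R, so -12 − T = (-6.5 − T)/1.5.
1.5·(-12 − T) = -6.5 − T → 0.5·T = -18 − (-6.5) = -11.5.
T = -11.5/0.5 = -23 dBFS.

-23 dBFS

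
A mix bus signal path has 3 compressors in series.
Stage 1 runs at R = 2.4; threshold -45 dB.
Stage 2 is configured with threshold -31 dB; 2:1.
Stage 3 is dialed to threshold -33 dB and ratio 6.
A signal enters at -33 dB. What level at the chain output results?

-40 dB

Stage 1: 12 dB above -45 dB, reduced 2.4:1 to 5 dB above → -40 dB.
Stage 2: -40 dB is at or below the -31 dB threshold — no compression; output -40 dB.
Stage 3: below threshold (-40 ≤ -33); passes unchanged; output -40 dB.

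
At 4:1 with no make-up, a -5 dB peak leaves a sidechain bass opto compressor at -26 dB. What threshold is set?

Gain reduction = -5 − (-26) = 21 dB; output overshoot = GR / (R − 1) = 21 / 3 = 7 dB.
Threshold = output − output overshoot = -26 − 7 = -33 dB.

-33 dB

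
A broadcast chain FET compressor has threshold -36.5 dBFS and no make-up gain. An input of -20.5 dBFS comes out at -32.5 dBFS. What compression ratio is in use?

Input overshoot = -20.5 − (-36.5) = 16 dB; output overshoot = -32.5 − (-36.5) = 4 dB.
Ratio = 16 / 4 = 4.

4:1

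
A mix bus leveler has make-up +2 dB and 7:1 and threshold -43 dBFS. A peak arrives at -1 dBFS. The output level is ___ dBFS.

-35 dBFS

-1 dBFS sits 42 dB over threshold.
The 42 dB excess becomes 6 dB after 7:1 reduction.
Output = -43 + 6 = -37 dBFS; make-up adds 2 dB, giving -35 dBFS.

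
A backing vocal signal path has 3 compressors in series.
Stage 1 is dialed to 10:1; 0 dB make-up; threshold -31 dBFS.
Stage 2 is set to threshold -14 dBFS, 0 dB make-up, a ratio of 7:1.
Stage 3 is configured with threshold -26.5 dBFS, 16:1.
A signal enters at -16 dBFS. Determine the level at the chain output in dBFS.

-29.5 dBFS

Stage 1: overshoot 15 dB → 15/10 = 1.5 dB → -29.5 dBFS.
Stage 2: below threshold (-29.5 ≤ -14); passes unchanged; output -29.5 dBFS.
Stage 3: below threshold (-29.5 ≤ -26.5); passes unchanged; output -29.5 dBFS.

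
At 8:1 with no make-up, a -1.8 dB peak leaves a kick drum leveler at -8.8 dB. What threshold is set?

-9.8 dB

Input is 8 dB above T (since output overshoot × R = input overshoot: (-8.8 − T)·8 = -1.8 − T gives T = -9.8 dB).
Check: -9.8 + (-1.8 − (-9.8))/8 = -9.8 + 1 = -8.8 dB. ✓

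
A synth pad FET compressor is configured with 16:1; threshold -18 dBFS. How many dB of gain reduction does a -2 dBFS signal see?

15 dB

Overshoot = -2 − (-18) = 16 dB.
A 16:1 ratio leaves 1 dB of that excess.
Gain reduction = 16 − 1 = 15 dB.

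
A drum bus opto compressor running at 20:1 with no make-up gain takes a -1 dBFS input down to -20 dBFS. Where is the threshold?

-21 dBFS

Gain reduction = -1 − (-20) = 19 dB; output overshoot = GR / (R − 1) = 19 / 19 = 1 dB.
Threshold = output − output overshoot = -20 − 1 = -21 dBFS.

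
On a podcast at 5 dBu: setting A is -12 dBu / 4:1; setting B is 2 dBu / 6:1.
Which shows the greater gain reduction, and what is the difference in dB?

A, by 10.25 dB

A: overshoot 17 dB → output overshoot 4.25 dB → GR 12.75 dB.
B: overshoot 3 dB → output overshoot 0.5 dB → GR 2.5 dB.
Difference: 10.25 dB in favour of A.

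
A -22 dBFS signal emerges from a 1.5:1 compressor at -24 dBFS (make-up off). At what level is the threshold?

Let T be the threshold. Output overshoot = (input overshoot)/R, so -24 − T = (-22 − T)/1.5.
1.5·(-24 − T) = -22 − T → 0.5·T = -36 − (-22) = -14.
T = -14/0.5 = -28 dBFS.

-28 dBFS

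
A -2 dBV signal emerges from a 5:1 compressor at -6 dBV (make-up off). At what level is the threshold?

Input is 5 dB above T (since output overshoot × R = input overshoot: (-6 − T)·5 = -2 − T gives T = -7 dBV).
Check: -7 + (-2 − (-7))/5 = -7 + 1 = -6 dBV. ✓

-7 dBV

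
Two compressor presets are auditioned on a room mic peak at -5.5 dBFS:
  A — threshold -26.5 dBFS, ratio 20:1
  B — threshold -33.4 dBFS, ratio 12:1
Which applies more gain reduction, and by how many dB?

A: 21 dB over, compressed to 1.05 dB over, so 19.95 dB of GR.
B: 27.9 dB over, compressed to 2.325 dB over, so 25.575 dB of GR.
B reduces 5.625 dB more.

B, by 5.625 dB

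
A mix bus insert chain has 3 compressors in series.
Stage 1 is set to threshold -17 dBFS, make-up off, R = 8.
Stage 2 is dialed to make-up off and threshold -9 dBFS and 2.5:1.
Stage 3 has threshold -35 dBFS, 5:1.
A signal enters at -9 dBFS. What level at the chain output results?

-31.2 dBFS

Stage 1: overshoot 8 dB → 8/8 = 1 dB → -16 dBFS.
Stage 2: below threshold (-16 ≤ -9); passes unchanged; output -16 dBFS.
Stage 3: -16 dBFS is 19 dB over -35 dBFS; at 5:1 that becomes 3.8 dB over, giving -31.2 dBFS.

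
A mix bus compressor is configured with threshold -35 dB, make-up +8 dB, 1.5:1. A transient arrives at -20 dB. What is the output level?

-20 dB sits 15 dB over threshold.
The 15 dB excess becomes 10 dB after 1.5:1 reduction.
That puts the output at -25 dB; make-up adds 8 dB, giving -17 dB.

-17 dB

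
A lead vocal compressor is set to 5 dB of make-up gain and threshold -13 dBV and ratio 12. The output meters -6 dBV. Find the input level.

Before make-up, the level was -6 − 5 = -11 dBV.
The compressed level sits -11 − (-13) = 2 dB over threshold.
Before 12:1 compression the overshoot was 2 × 12 = 24 dB, so input = -13 + 24 = 11 dBV.

11 dBV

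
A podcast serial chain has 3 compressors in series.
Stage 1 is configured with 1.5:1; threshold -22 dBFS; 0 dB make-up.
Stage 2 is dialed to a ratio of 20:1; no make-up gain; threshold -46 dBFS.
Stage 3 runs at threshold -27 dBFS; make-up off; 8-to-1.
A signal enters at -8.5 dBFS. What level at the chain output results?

Stage 1: overshoot 13.5 dB → 13.5/1.5 = 9 dB → -13 dBFS.
Stage 2: overshoot 33 dB → 33/20 = 1.65 dB → -44.35 dBFS.
Stage 3: -44.35 dBFS ≤ -27 dBFS, so stage 3 doesn't engage; output -44.35 dBFS.

-44.35 dBFS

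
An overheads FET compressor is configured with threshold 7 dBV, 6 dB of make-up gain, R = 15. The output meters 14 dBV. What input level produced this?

Before make-up, the level was 14 − 6 = 8 dBV.
Post-compression overshoot = 8 − 7 = 1 dB.
Input overshoot = R × output overshoot = 15 dB → input = 7 + 15 = 22 dBV.

22 dBV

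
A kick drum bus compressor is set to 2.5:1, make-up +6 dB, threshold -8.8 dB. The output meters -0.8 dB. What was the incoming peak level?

-3.8 dB

Remove make-up: -0.8 − 6 = -6.8 dB.
That's 2 dB above the -8.8 dB threshold.
Undo the ratio: input overshoot = 2 × 2.5 = 5 dB, giving input = -3.8 dB.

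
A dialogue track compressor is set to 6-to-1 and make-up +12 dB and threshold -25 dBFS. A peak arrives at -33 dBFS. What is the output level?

-21 dBFS

-33 dBFS is 8 dB below the -25 dBFS threshold, so no gain reduction is applied.
Make-up gain adds 12 dB: -33 + 12 = -21 dBFS.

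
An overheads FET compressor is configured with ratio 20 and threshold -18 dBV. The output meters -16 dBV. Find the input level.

22 dBV

That's 2 dB above the -18 dBV threshold.
Undo the ratio: input overshoot = 2 × 20 = 40 dB, giving input = 22 dBV.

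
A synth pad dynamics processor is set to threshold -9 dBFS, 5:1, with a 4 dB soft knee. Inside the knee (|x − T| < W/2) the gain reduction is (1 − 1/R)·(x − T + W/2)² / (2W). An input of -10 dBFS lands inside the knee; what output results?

x − T + W/2 = -10 − (-9) + 2 = 1.
GR = (1 − 1/5) × 1² / 8 = 0.8 × 1 / 8 = 0.1 dB.
Output = -10 − 0.1 = -10.1 dBFS.

-10.1 dBFS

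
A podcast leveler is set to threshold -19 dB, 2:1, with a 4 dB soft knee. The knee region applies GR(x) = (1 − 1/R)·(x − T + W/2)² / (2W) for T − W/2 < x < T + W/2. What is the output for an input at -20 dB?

x − T + W/2 = -20 − (-19) + 2 = 1.
GR = (1 − 1/2) × 1² / 8 = 0.5 × 1 / 8 = 0.0625 dB.
Output = -20 − 0.0625 = -20.0625 dB.

-20.0625 dB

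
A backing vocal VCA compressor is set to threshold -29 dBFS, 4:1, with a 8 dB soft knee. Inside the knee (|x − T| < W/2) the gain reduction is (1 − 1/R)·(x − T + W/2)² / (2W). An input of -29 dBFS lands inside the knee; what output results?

x − T + W/2 = -29 − (-29) + 4 = 4.
GR = (1 − 1/4) × 4² / 16 = 0.75 × 16 / 16 = 0.75 dB.
Output = -29 − 0.75 = -29.75 dBFS.

-29.75 dBFS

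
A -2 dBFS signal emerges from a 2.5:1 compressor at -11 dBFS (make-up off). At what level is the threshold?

-17 dBFS

Input is 15 dB above T (since output overshoot × R = input overshoot: (-11 − T)·2.5 = -2 − T gives T = -17 dBFS).
Check: -17 + (-2 − (-17))/2.5 = -17 + 6 = -11 dBFS. ✓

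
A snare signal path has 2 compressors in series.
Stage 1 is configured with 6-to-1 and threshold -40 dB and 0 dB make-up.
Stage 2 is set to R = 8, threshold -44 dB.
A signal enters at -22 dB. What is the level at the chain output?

Stage 1: overshoot 18 dB → 18/6 = 3 dB → -37 dB.
Stage 2: overshoot 7 dB → 7/8 = 0.875 dB → -43.125 dB.

-43.125 dB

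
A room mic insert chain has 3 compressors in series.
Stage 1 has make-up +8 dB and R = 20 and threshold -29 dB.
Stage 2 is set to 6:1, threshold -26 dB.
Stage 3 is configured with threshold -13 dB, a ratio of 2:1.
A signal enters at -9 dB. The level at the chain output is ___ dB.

-25 dB

Stage 1: -9 dB is 20 dB over -29 dB; at 20:1 that becomes 1 dB over, giving -28 dB; +8 dB make-up → -20 dB.
Stage 2: -20 dB is 6 dB over -26 dB; at 6:1 that becomes 1 dB over, giving -25 dB.
Stage 3: below threshold (-25 ≤ -13); passes unchanged; output -25 dB.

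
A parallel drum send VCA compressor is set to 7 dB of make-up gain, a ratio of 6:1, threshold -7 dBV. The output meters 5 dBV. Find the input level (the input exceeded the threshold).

23 dBV

Before make-up, the level was 5 − 7 = -2 dBV.
Post-compression overshoot = -2 − (-7) = 5 dB.
Undo the ratio: input overshoot = 5 × 6 = 30 dB, giving input = 23 dBV.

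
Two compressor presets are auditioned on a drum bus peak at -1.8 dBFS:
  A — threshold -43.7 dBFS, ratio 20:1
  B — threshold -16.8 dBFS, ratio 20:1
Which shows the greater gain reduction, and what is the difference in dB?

A: GR = 41.9 − 41.9/20 = 39.805 dB.
B: GR = 15 − 15/20 = 14.25 dB.
A reduces 25.555 dB more.

A, by 25.555 dB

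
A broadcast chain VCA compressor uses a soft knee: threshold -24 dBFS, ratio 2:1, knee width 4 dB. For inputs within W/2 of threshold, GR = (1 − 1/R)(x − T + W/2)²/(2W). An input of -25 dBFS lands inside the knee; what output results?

-25.0625 dBFS

x − T + W/2 = -25 − (-24) + 2 = 1.
GR = (1 − 1/2) × 1² / 8 = 0.5 × 1 / 8 = 0.0625 dB.
Output = -25 − 0.0625 = -25.0625 dBFS.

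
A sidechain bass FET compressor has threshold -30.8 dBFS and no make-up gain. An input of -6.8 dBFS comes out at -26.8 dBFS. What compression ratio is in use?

Input overshoot = -6.8 − (-30.8) = 24 dB; output overshoot = -26.8 − (-30.8) = 4 dB.
Ratio = 24 / 4 = 6.

6:1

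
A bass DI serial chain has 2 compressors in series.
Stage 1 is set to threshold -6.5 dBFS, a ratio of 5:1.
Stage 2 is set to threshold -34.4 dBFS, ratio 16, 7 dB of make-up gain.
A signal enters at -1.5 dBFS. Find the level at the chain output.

-25.59375 dBFS

Stage 1: 5 dB above -6.5 dBFS, reduced 5:1 to 1 dB above → -5.5 dBFS.
Stage 2: 28.9 dB above -34.4 dBFS, reduced 16:1 to 1.80625 dB above → -32.59375 dBFS; +7 dB make-up → -25.59375 dBFS.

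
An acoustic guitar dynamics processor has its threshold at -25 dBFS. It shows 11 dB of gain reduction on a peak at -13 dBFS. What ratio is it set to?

12:1

Input overshoot = -13 − (-25) = 12 dB.
Output overshoot = 12 − 11 = 1 dB.
Ratio = input overshoot / output overshoot = 12 / 1 = 12.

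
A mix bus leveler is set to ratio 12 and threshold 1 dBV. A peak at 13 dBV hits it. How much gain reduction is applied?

The signal is 12 dB above threshold.
After 12:1 compression the overshoot becomes 12/12 = 1 dB.
Gain reduction = 12 − 1 = 11 dB.

11 dB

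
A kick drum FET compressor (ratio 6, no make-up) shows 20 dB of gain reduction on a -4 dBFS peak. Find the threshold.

-28 dBFS

Let T be the threshold. Output overshoot = (input overshoot)/R, so -24 − T = (-4 − T)/6.
6·(-24 − T) = -4 − T → 5·T = -144 − (-4) = -140.
T = -140/5 = -28 dBFS.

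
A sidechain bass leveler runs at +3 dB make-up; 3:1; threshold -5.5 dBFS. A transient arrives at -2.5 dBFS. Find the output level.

-1.5 dBFS

-2.5 dBFS sits 3 dB over threshold.
The 3 dB excess becomes 1 dB after 3:1 reduction.
Output = -5.5 + 1 = -4.5 dBFS; make-up adds 3 dB, giving -1.5 dBFS.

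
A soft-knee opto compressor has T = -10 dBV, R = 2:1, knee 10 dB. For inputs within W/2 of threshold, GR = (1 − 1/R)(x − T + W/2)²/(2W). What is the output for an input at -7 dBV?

-8.6 dBV

x − T + W/2 = -7 − (-10) + 5 = 8.
GR = (1 − 1/2) × 8² / 20 = 0.5 × 64 / 20 = 1.6 dB.
Output = -7 − 1.6 = -8.6 dBV.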